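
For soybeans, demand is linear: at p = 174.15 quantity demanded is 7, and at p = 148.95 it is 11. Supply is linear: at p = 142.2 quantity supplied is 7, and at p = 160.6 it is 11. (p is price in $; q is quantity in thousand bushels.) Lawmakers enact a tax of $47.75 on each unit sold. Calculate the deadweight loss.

$104.59 thousand

Demand slope = (148.95 − 174.15)/(11 − 7) = −6.3, so p = 218.25 − 6.3q.
Supply slope = (160.6 − 142.2)/(11 − 7) = 4.6, so p = 110 + 4.6q.
Competitive equilibrium: 218.25 − 6.3q = 110 + 4.6q → q* = 9.9312, p* = 155.6835.
With the tax, the buyer price exceeds the seller price by 47.75: (218.25 − 6.3q) − (110 + 4.6q) = 47.75 → q' = 5.5505.
Δq = 9.9312 − 5.5505 = 4.3807; the wedge equals the tax, 47.75.
Deadweight loss = ½ × 4.3807 × 47.75 = $104.59 thousand.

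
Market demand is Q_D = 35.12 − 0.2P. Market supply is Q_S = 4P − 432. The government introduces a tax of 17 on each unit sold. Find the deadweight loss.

27.52

In inverse form: demand P = 175.6 − 5Q, supply P = 108 + 0.25Q.
Competitive equilibrium: 175.6 − 5Q = 108 + 0.25Q → Q* = 12.8762, P* = 111.219.
With the tax, the buyer price exceeds the seller price by 17: (175.6 − 5Q) − (108 + 0.25Q) = 17 → Q' = 9.6381.
ΔQ = 12.8762 − 9.6381 = 3.2381; the wedge equals the tax, 17.
Welfare loss = ½ × 3.2381 × 17 = 27.52.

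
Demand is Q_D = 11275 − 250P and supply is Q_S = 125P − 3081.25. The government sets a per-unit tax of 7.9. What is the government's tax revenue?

8262.08

In inverse form: demand P = 45.1 − 0.004Q, supply P = 24.65 + 0.008Q.
Competitive equilibrium: 45.1 − 0.004Q = 24.65 + 0.008Q → Q* = 1704.1667, P* = 38.2833.
With the tax, the buyer price exceeds the seller price by 7.9: (45.1 − 0.004Q) − (24.65 + 0.008Q) = 7.9 → Q' = 1045.8333.
Tax revenue = 7.9 × 1045.8333 = 8262.08.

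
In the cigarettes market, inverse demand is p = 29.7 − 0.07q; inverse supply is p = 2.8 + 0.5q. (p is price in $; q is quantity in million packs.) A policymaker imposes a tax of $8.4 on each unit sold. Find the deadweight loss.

$61.89 million

Competitive equilibrium: 29.7 − 0.07q = 2.8 + 0.5q → q* = 47.193, p* = 26.3965.
With the tax, the buyer price exceeds the seller price by 8.4: (29.7 − 0.07q) − (2.8 + 0.5q) = 8.4 → q' = 32.4561.
Δq = 47.193 − 32.4561 = 14.7369; the wedge equals the tax, 8.4.
Welfare loss = ½ × 14.7369 × 8.4 = $61.89 million.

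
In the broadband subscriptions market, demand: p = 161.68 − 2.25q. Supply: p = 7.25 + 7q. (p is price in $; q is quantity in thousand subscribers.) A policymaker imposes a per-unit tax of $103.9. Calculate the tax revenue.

$567.57 thousand

Competitive equilibrium: 161.68 − 2.25q = 7.25 + 7q → q* = 16.6951, p* = 124.1159.
With the tax, the buyer price exceeds the seller price by 103.9: (161.68 − 2.25q) − (7.25 + 7q) = 103.9 → q' = 5.4627.
Tax revenue = 103.9 × 5.4627 = $567.57 thousand.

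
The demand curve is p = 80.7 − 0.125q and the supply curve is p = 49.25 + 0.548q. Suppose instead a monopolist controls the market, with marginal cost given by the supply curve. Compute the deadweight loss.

Competitive equilibrium: 80.7 − 0.125q = 49.25 + 0.548q → q* = 46.7311, p* = 74.8586.
Marginal revenue: MR = 80.7 − 0.25q. Set MR = MC: 80.7 − 0.25q = 49.25 + 0.548q → q_m = 39.411.
Price p_m = 80.7 − 0.125·39.411 = 75.7736; MC(q_m) = 49.25 + 0.548·39.411 = 70.8472.
Competitive q* = 46.7311, so Δq = 7.3201; wedge = 75.7736 − 70.8472 = 4.9264.
Deadweight loss = ½ × 7.3201 × 4.9264 = 18.03.

18.03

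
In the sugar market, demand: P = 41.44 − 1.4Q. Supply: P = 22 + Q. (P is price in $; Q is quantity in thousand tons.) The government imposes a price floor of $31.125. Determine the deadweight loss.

$0.64 thousand

Competitive equilibrium: 41.44 − 1.4Q = 22 + Q → Q* = 8.1, P* = 30.1.
At the floor P = 31.125, quantity demanded = (41.44 − 31.125)/1.4 = 7.3679.
Sellers' marginal cost at Q' = 7.3679: 22 + 1·7.3679 = 29.3679.
ΔQ = 8.1 − 7.3679 = 0.7321; wedge = 31.125 − 29.3679 = 1.7571.
The triangle = ½ × 0.7321 × 1.7571 = $0.64 thousand.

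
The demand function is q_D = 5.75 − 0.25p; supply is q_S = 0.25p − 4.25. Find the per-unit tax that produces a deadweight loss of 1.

In inverse form: demand p = 23 − 4q, supply p = 17 + 4q.
Competitive equilibrium: 23 − 4q = 17 + 4q → q* = 0.75, p* = 20.
A tax t gives Δq = t/8 and wedge t, so DWL = t²/16.
t²/16 = 1 → t² = 16 → t = 4.

4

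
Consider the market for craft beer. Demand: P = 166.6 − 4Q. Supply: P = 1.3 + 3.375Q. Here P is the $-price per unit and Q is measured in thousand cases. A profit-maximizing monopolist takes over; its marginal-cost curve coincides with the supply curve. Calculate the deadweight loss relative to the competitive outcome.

Competitive equilibrium: 166.6 − 4Q = 1.3 + 3.375Q → Q* = 22.4136, P* = 76.9458.
Marginal revenue: MR = 166.6 − 8Q. Set MR = MC: 166.6 − 8Q = 1.3 + 3.375Q → Q_m = 14.5319.
Price P_m = 166.6 − 4·14.5319 = 108.4724; MC(Q_m) = 1.3 + 3.375·14.5319 = 50.3452.
Competitive Q* = 22.4136, so ΔQ = 7.8817; wedge = 108.4724 − 50.3452 = 58.1272.
The triangle = ½ × 7.8817 × 58.1272 = $229.07 thousand.

$229.07 thousand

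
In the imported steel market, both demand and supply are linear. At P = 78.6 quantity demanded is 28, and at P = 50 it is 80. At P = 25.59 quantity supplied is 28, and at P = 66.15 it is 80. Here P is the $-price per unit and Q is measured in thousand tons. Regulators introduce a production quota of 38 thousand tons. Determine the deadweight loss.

Demand slope = (50 − 78.6)/(80 − 28) = −0.55, so P = 94 − 0.55Q.
Supply slope = (66.15 − 25.59)/(80 − 28) = 0.78, so P = 3.75 + 0.78Q.
Competitive equilibrium: 94 − 0.55Q = 3.75 + 0.78Q → Q* = 67.8571, P* = 56.6786.
At Q = 38: demand price = 94 − 0.55·38 = 73.1; supply price = 3.75 + 0.78·38 = 33.39.
ΔQ = 67.8571 − 38 = 29.8571; wedge = 73.1 − 33.39 = 39.71.
DWL = ½ × 29.8571 × 39.71 = $592.81 thousand.

$592.81 thousand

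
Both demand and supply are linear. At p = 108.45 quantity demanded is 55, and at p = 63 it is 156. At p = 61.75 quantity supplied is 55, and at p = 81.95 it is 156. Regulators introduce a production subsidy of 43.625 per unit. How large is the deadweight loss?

Demand slope = (63 − 108.45)/(156 − 55) = −0.45, so p = 133.2 − 0.45q.
Supply slope = (81.95 − 61.75)/(156 − 55) = 0.2, so p = 50.75 + 0.2q.
Competitive equilibrium: 133.2 − 0.45q = 50.75 + 0.2q → q* = 126.8462, p* = 76.1192.
The subsidy lowers effective supply by 43.625: p = 7.125 + 0.2q.
New quantity: 133.2 − 0.45q = 7.125 + 0.2q → q' = 193.9615.
Overproduction Δq = 193.9615 − 126.8462 = 67.1153; wedge = subsidy = 43.625.
Welfare loss = ½ × 67.1153 × 43.625 = 1463.95.

1463.95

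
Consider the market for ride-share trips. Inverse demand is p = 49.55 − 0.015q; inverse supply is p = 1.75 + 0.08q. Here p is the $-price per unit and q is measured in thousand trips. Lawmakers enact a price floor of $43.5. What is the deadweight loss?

Competitive equilibrium: 49.55 − 0.015q = 1.75 + 0.08q → q* = 503.1579, p* = 42.0026.
At the floor p = 43.5, quantity demanded = (49.55 − 43.5)/0.015 = 403.3333.
Sellers' marginal cost at q' = 403.3333: 1.75 + 0.08·403.3333 = 34.0167.
Δq = 503.1579 − 403.3333 = 99.8246; wedge = 43.5 − 34.0167 = 9.4833.
Welfare loss = ½ × 99.8246 × 9.4833 = $473.33 thousand.

$473.33 thousand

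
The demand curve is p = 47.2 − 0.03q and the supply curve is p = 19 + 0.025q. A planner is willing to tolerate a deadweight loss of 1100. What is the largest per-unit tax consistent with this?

11

Competitive equilibrium: 47.2 − 0.03q = 19 + 0.025q → q* = 512.7273, p* = 31.8182.
A tax t gives Δq = t/0.055 and wedge t, so DWL = t²/0.11.
t²/0.11 = 1100 → t² = 121 → t = 11.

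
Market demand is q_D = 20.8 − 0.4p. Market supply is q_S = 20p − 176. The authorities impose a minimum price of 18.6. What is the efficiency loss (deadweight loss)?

In inverse form: demand p = 52 − 2.5q, supply p = 8.8 + 0.05q.
Competitive equilibrium: 52 − 2.5q = 8.8 + 0.05q → q* = 16.9412, p* = 9.6471.
At the floor p = 18.6, quantity demanded = (52 − 18.6)/2.5 = 13.36.
Sellers' marginal cost at q' = 13.36: 8.8 + 0.05·13.36 = 9.468.
Δq = 16.9412 − 13.36 = 3.5812; wedge = 18.6 − 9.468 = 9.132.
Deadweight loss = ½ × 3.5812 × 9.132 = 16.35.

16.35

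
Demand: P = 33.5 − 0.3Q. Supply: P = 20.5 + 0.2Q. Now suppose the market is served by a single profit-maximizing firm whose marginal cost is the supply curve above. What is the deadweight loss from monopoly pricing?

Competitive equilibrium: 33.5 − 0.3Q = 20.5 + 0.2Q → Q* = 26, P* = 25.7.
Marginal revenue: MR = 33.5 − 0.6Q. Set MR = MC: 33.5 − 0.6Q = 20.5 + 0.2Q → Q_m = 16.25.
Price P_m = 33.5 − 0.3·16.25 = 28.625; MC(Q_m) = 20.5 + 0.2·16.25 = 23.75.
Competitive Q* = 26, so ΔQ = 9.75; wedge = 28.625 − 23.75 = 4.875.
Welfare loss = ½ × 9.75 × 4.875 = 23.77.

23.77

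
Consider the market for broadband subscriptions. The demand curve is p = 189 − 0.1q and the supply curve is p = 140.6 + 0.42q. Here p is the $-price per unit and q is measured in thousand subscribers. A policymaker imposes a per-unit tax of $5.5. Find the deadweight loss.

$29.09 thousand

Competitive equilibrium: 189 − 0.1q = 140.6 + 0.42q → q* = 93.0769, p* = 179.6923.
With the tax, the buyer price exceeds the seller price by 5.5: (189 − 0.1q) − (140.6 + 0.42q) = 5.5 → q' = 82.5.
Δq = 93.0769 − 82.5 = 10.5769; the wedge equals the tax, 5.5.
DWL = ½ × 10.5769 × 5.5 = $29.09 thousand.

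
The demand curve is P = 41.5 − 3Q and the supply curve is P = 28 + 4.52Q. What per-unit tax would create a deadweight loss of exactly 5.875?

Competitive equilibrium: 41.5 − 3Q = 28 + 4.52Q → Q* = 1.7952, P* = 36.1144.
A tax t gives ΔQ = t/7.52 and wedge t, so DWL = t²/15.04.
t²/15.04 = 5.875 → t² = 88.36 → t = 9.4.

9.4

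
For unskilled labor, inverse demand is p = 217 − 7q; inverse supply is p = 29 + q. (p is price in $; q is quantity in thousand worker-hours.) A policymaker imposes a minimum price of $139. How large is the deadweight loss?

Competitive equilibrium: 217 − 7q = 29 + q → q* = 23.5, p* = 52.5.
At the floor p = 139, quantity demanded = (217 − 139)/7 = 11.14286.
Sellers' marginal cost at q' = 11.14286: 29 + 1·11.14286 = 40.14286.
Δq = 23.5 − 11.14286 = 12.35714; wedge = 139 − 40.14286 = 98.85714.
Welfare loss = ½ × 12.35714 × 98.85714 = $610.80 thousand.

$610.80 thousand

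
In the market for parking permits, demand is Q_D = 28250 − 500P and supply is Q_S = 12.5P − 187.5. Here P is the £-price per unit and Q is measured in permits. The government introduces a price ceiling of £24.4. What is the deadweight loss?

In inverse form: demand P = 56.5 − 0.002Q, supply P = 15 + 0.08Q.
Competitive equilibrium: 56.5 − 0.002Q = 15 + 0.08Q → Q* = 506.0976, P* = 55.4878.
At the ceiling P = 24.4, quantity supplied = (24.4 − 15)/0.08 = 117.5.
Willingness to pay at Q' = 117.5: 56.5 − 0.002·117.5 = 56.265.
ΔQ = 506.0976 − 117.5 = 388.5976; wedge = 56.265 − 24.4 = 31.865.
Deadweight loss = ½ × 388.5976 × 31.865 = £6191.33.

£6191.33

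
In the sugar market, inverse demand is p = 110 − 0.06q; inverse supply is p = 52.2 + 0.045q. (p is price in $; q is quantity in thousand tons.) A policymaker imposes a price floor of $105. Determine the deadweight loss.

Competitive equilibrium: 110 − 0.06q = 52.2 + 0.045q → q* = 550.4762, p* = 76.9714.
At the floor p = 105, quantity demanded = (110 − 105)/0.06 = 83.3333.
Sellers' marginal cost at q' = 83.3333: 52.2 + 0.045·83.3333 = 55.95.
Δq = 550.4762 − 83.3333 = 467.1429; wedge = 105 − 55.95 = 49.05.
Deadweight loss = ½ × 467.1429 × 49.05 = $11456.68 thousand.

$11456.68 thousand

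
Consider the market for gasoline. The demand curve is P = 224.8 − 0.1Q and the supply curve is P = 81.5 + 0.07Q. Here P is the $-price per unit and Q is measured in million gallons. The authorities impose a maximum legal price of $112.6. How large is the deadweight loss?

$13508.73 million

Competitive equilibrium: 224.8 − 0.1Q = 81.5 + 0.07Q → Q* = 842.94118, P* = 140.50588.
At the ceiling P = 112.6, quantity supplied = (112.6 − 81.5)/0.07 = 444.28571.
Willingness to pay at Q' = 444.28571: 224.8 − 0.1·444.28571 = 180.37143.
ΔQ = 842.94118 − 444.28571 = 398.65547; wedge = 180.37143 − 112.6 = 67.77143.
Welfare loss = ½ × 398.65547 × 67.77143 = $13508.73 million.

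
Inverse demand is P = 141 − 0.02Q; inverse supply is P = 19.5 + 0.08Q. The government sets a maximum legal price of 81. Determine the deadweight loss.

9956.95

Competitive equilibrium: 141 − 0.02Q = 19.5 + 0.08Q → Q* = 1215, P* = 116.7.
At the ceiling P = 81, quantity supplied = (81 − 19.5)/0.08 = 768.75.
Willingness to pay at Q' = 768.75: 141 − 0.02·768.75 = 125.625.
ΔQ = 1215 − 768.75 = 446.25; wedge = 125.625 − 81 = 44.625.
DWL = ½ × 446.25 × 44.625 = 9956.95.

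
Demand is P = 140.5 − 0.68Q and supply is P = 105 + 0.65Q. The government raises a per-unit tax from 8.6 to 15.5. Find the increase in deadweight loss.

62.52

Competitive equilibrium: 140.5 − 0.68Q = 105 + 0.65Q → Q* = 26.6917, P* = 122.3496.
For a per-unit tax t: ΔQ = t/1.33, so DWL = ½·t·(t/1.33) = t²/2.66.
At t = 8.6: DWL = 27.805. At t = 15.5: DWL = 90.32.
Increase = 90.32 − 27.805 = 62.52.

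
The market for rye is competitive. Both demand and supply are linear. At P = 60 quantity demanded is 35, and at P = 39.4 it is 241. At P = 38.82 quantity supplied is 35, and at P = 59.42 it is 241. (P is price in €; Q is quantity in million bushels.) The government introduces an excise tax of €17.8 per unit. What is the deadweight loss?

Demand slope = (39.4 − 60)/(241 − 35) = −0.1, so P = 63.5 − 0.1Q.
Supply slope = (59.42 − 38.82)/(241 − 35) = 0.1, so P = 35.32 + 0.1Q.
Competitive equilibrium: 63.5 − 0.1Q = 35.32 + 0.1Q → Q* = 140.9, P* = 49.41.
With the tax, the buyer price exceeds the seller price by 17.8: (63.5 − 0.1Q) − (35.32 + 0.1Q) = 17.8 → Q' = 51.9.
ΔQ = 140.9 − 51.9 = 89; the wedge equals the tax, 17.8.
Deadweight loss = ½ × 89 × 17.8 = €792.10 million.

€792.10 million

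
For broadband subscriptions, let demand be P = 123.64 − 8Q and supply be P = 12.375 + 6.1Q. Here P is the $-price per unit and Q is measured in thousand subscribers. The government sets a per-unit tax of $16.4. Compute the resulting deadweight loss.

$9.54 thousand

Competitive equilibrium: 123.64 − 8Q = 12.375 + 6.1Q → Q* = 7.8911, P* = 60.5109.
With the tax, the buyer price exceeds the seller price by 16.4: (123.64 − 8Q) − (12.375 + 6.1Q) = 16.4 → Q' = 6.728.
ΔQ = 7.8911 − 6.728 = 1.1631; the wedge equals the tax, 16.4.
The triangle = ½ × 1.1631 × 16.4 = $9.54 thousand.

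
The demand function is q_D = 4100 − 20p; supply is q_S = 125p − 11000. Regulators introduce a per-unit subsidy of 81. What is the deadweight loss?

In inverse form: demand p = 205 − 0.05q, supply p = 88 + 0.008q.
Competitive equilibrium: 205 − 0.05q = 88 + 0.008q → q* = 2017.2414, p* = 104.1379.
The subsidy lowers effective supply by 81: p = 7 + 0.008q.
New quantity: 205 − 0.05q = 7 + 0.008q → q' = 3413.7931.
Overproduction Δq = 3413.7931 − 2017.2414 = 1396.5517; wedge = subsidy = 81.
Deadweight loss = ½ × 1396.5517 × 81 = 56560.34.

56560.34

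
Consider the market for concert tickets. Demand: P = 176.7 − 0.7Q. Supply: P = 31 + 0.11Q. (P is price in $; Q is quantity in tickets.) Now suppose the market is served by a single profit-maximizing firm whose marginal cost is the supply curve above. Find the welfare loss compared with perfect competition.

Competitive equilibrium: 176.7 − 0.7Q = 31 + 0.11Q → Q* = 179.87654, P* = 50.78642.
Marginal revenue: MR = 176.7 − 1.4Q. Set MR = MC: 176.7 − 1.4Q = 31 + 0.11Q → Q_m = 96.49007.
Price P_m = 176.7 − 0.7·96.49007 = 109.15695; MC(Q_m) = 31 + 0.11·96.49007 = 41.61391.
Competitive Q* = 179.87654, so ΔQ = 83.38647; wedge = 109.15695 − 41.61391 = 67.54304.
Welfare loss = ½ × 83.38647 × 67.54304 = $2816.09.

$2816.09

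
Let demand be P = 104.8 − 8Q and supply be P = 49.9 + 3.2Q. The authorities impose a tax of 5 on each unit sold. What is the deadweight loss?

1.12

Competitive equilibrium: 104.8 − 8Q = 49.9 + 3.2Q → Q* = 4.9018, P* = 65.5857.
With the tax, the buyer price exceeds the seller price by 5: (104.8 − 8Q) − (49.9 + 3.2Q) = 5 → Q' = 4.4554.
ΔQ = 4.9018 − 4.4554 = 0.4464; the wedge equals the tax, 5.
Deadweight loss = ½ × 0.4464 × 5 = 1.12.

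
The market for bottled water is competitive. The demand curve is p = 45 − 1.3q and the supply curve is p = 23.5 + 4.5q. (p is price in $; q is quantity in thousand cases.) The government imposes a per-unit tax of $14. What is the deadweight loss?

$16.90 thousand

Competitive equilibrium: 45 − 1.3q = 23.5 + 4.5q → q* = 3.7069, p* = 40.181.
With the tax, the buyer price exceeds the seller price by 14: (45 − 1.3q) − (23.5 + 4.5q) = 14 → q' = 1.2931.
Δq = 3.7069 − 1.2931 = 2.4138; the wedge equals the tax, 14.
The triangle = ½ × 2.4138 × 14 = $16.90 thousand.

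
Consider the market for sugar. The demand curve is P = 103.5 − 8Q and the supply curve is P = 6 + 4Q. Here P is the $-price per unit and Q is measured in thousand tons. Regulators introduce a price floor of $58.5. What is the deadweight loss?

$37.50 thousand

Competitive equilibrium: 103.5 − 8Q = 6 + 4Q → Q* = 8.125, P* = 38.5.
At the floor P = 58.5, quantity demanded = (103.5 − 58.5)/8 = 5.625.
Sellers' marginal cost at Q' = 5.625: 6 + 4·5.625 = 28.5.
ΔQ = 8.125 − 5.625 = 2.5; wedge = 58.5 − 28.5 = 30.
The triangle = ½ × 2.5 × 30 = $37.50 thousand.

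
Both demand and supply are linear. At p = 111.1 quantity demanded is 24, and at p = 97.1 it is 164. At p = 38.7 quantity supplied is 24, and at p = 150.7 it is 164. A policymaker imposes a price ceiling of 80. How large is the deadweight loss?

Demand slope = (97.1 − 111.1)/(164 − 24) = −0.1, so p = 113.5 − 0.1q.
Supply slope = (150.7 − 38.7)/(164 − 24) = 0.8, so p = 19.5 + 0.8q.
Competitive equilibrium: 113.5 − 0.1q = 19.5 + 0.8q → q* = 104.4444, p* = 103.0556.
At the ceiling p = 80, quantity supplied = (80 − 19.5)/0.8 = 75.625.
Willingness to pay at q' = 75.625: 113.5 − 0.1·75.625 = 105.9375.
Δq = 104.4444 − 75.625 = 28.8194; wedge = 105.9375 − 80 = 25.9375.
Welfare loss = ½ × 28.8194 × 25.9375 = 373.75.

373.75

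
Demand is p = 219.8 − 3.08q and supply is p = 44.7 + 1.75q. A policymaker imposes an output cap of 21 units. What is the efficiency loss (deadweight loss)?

561.83

Competitive equilibrium: 219.8 − 3.08q = 44.7 + 1.75q → q* = 36.2526, p* = 108.142.
At q = 21: demand price = 219.8 − 3.08·21 = 155.12; supply price = 44.7 + 1.75·21 = 81.45.
Δq = 36.2526 − 21 = 15.2526; wedge = 155.12 − 81.45 = 73.67.
DWL = ½ × 15.2526 × 73.67 = 561.83.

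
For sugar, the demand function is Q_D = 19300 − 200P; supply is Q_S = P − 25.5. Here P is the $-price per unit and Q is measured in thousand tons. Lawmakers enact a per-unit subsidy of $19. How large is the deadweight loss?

$179.60 thousand

In inverse form: demand P = 96.5 − 0.005Q, supply P = 25.5 + Q.
Competitive equilibrium: 96.5 − 0.005Q = 25.5 + Q → Q* = 70.6468, P* = 96.1468.
The subsidy lowers effective supply by 19: P = 6.5 + Q.
New quantity: 96.5 − 0.005Q = 6.5 + Q → Q' = 89.5522.
Overproduction ΔQ = 89.5522 − 70.6468 = 18.9054; wedge = subsidy = 19.
The triangle = ½ × 18.9054 × 19 = $179.60 thousand.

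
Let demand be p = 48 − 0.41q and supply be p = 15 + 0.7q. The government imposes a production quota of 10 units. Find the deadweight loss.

Competitive equilibrium: 48 − 0.41q = 15 + 0.7q → q* = 29.7297, p* = 35.8108.
At q = 10: demand price = 48 − 0.41·10 = 43.9; supply price = 15 + 0.7·10 = 22.
Δq = 29.7297 − 10 = 19.7297; wedge = 43.9 − 22 = 21.9.
Deadweight loss = ½ × 19.7297 × 21.9 = 216.04.

216.04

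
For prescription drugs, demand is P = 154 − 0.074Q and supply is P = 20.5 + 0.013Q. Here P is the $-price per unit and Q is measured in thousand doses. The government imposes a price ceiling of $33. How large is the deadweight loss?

$14279.53 thousand

Competitive equilibrium: 154 − 0.074Q = 20.5 + 0.013Q → Q* = 1534.48276, P* = 40.44828.
At the ceiling P = 33, quantity supplied = (33 − 20.5)/0.013 = 961.53846.
Willingness to pay at Q' = 961.53846: 154 − 0.074·961.53846 = 82.84615.
ΔQ = 1534.48276 − 961.53846 = 572.9443; wedge = 82.84615 − 33 = 49.84615.
DWL = ½ × 572.9443 × 49.84615 = $14279.53 thousand.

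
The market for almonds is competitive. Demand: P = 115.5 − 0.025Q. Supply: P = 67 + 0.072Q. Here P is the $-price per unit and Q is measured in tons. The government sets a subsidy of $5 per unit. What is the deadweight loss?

Competitive equilibrium: 115.5 − 0.025Q = 67 + 0.072Q → Q* = 500, P* = 103.
The subsidy lowers effective supply by 5: P = 62 + 0.072Q.
New quantity: 115.5 − 0.025Q = 62 + 0.072Q → Q' = 551.5464.
Overproduction ΔQ = 551.5464 − 500 = 51.5464; wedge = subsidy = 5.
The triangle = ½ × 51.5464 × 5 = $128.87.

$128.87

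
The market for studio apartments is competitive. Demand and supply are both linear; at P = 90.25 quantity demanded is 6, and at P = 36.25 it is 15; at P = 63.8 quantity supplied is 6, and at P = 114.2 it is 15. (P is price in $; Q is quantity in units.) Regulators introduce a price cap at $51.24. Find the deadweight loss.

Demand slope = (36.25 − 90.25)/(15 − 6) = −6, so P = 126.25 − 6Q.
Supply slope = (114.2 − 63.8)/(15 − 6) = 5.6, so P = 30.2 + 5.6Q.
Competitive equilibrium: 126.25 − 6Q = 30.2 + 5.6Q → Q* = 8.2802, P* = 76.569.
At the ceiling P = 51.24, quantity supplied = (51.24 − 30.2)/5.6 = 3.7571.
Willingness to pay at Q' = 3.7571: 126.25 − 6·3.7571 = 103.7074.
ΔQ = 8.2802 − 3.7571 = 4.5231; wedge = 103.7074 − 51.24 = 52.4674.
Welfare loss = ½ × 4.5231 × 52.4674 = $118.66.

$118.66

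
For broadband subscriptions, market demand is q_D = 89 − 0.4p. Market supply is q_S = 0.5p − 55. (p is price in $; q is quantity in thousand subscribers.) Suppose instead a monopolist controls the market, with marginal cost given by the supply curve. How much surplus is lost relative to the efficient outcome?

$179.37 thousand

In inverse form: demand p = 222.5 − 2.5q, supply p = 110 + 2q.
Competitive equilibrium: 222.5 − 2.5q = 110 + 2q → q* = 25, p* = 160.
Marginal revenue: MR = 222.5 − 5q. Set MR = MC: 222.5 − 5q = 110 + 2q → q_m = 16.0714.
Price p_m = 222.5 − 2.5·16.0714 = 182.3215; MC(q_m) = 110 + 2·16.0714 = 142.1428.
Competitive q* = 25, so Δq = 8.9286; wedge = 182.3215 − 142.1428 = 40.1787.
The triangle = ½ × 8.9286 × 40.1787 = $179.37 thousand.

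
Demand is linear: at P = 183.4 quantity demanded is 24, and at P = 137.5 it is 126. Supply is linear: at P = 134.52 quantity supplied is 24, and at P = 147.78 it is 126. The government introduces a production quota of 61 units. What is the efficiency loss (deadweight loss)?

Demand slope = (137.5 − 183.4)/(126 − 24) = −0.45, so P = 194.2 − 0.45Q.
Supply slope = (147.78 − 134.52)/(126 − 24) = 0.13, so P = 131.4 + 0.13Q.
Competitive equilibrium: 194.2 − 0.45Q = 131.4 + 0.13Q → Q* = 108.2759, P* = 145.4759.
At Q = 61: demand price = 194.2 − 0.45·61 = 166.75; supply price = 131.4 + 0.13·61 = 139.33.
ΔQ = 108.2759 − 61 = 47.2759; wedge = 166.75 − 139.33 = 27.42.
Welfare loss = ½ × 47.2759 × 27.42 = 648.15.

648.15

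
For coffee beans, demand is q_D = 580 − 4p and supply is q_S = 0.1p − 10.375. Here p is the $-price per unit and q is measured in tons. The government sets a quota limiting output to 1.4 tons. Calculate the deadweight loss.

$35.30

In inverse form: demand p = 145 − 0.25q, supply p = 103.75 + 10q.
Competitive equilibrium: 145 − 0.25q = 103.75 + 10q → q* = 4.0244, p* = 143.9939.
At q = 1.4: demand price = 145 − 0.25·1.4 = 144.65; supply price = 103.75 + 10·1.4 = 117.75.
Δq = 4.0244 − 1.4 = 2.6244; wedge = 144.65 − 117.75 = 26.9.
Deadweight loss = ½ × 2.6244 × 26.9 = $35.30.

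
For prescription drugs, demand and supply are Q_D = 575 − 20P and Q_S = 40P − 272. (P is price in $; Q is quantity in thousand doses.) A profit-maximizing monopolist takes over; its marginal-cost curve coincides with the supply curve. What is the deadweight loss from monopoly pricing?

$513.92 thousand

In inverse form: demand P = 28.75 − 0.05Q, supply P = 6.8 + 0.025Q.
Competitive equilibrium: 28.75 − 0.05Q = 6.8 + 0.025Q → Q* = 292.6667, P* = 14.1167.
Marginal revenue: MR = 28.75 − 0.1Q. Set MR = MC: 28.75 − 0.1Q = 6.8 + 0.025Q → Q_m = 175.6.
Price P_m = 28.75 − 0.05·175.6 = 19.97; MC(Q_m) = 6.8 + 0.025·175.6 = 11.19.
Competitive Q* = 292.6667, so ΔQ = 117.0667; wedge = 19.97 − 11.19 = 8.78.
Welfare loss = ½ × 117.0667 × 8.78 = $513.92 thousand.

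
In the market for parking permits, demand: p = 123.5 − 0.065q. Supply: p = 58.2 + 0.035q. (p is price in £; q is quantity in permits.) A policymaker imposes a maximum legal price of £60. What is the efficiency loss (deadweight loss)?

£18094.41

Competitive equilibrium: 123.5 − 0.065q = 58.2 + 0.035q → q* = 653, p* = 81.055.
At the ceiling p = 60, quantity supplied = (60 − 58.2)/0.035 = 51.42857.
Willingness to pay at q' = 51.42857: 123.5 − 0.065·51.42857 = 120.15714.
Δq = 653 − 51.42857 = 601.57143; wedge = 120.15714 − 60 = 60.15714.
Welfare loss = ½ × 601.57143 × 60.15714 = £18094.41.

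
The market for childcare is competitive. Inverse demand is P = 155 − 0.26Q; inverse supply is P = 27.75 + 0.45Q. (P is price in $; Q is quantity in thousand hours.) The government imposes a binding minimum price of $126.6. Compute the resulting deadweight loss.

$1739.23 thousand

Competitive equilibrium: 155 − 0.26Q = 27.75 + 0.45Q → Q* = 179.2254, P* = 108.4014.
At the floor P = 126.6, quantity demanded = (155 − 126.6)/0.26 = 109.2308.
Sellers' marginal cost at Q' = 109.2308: 27.75 + 0.45·109.2308 = 76.9039.
ΔQ = 179.2254 − 109.2308 = 69.9946; wedge = 126.6 − 76.9039 = 49.6961.
Welfare loss = ½ × 69.9946 × 49.6961 = $1739.23 thousand.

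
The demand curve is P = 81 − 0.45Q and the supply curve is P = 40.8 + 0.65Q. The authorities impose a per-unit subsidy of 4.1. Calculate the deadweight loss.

7.64

Competitive equilibrium: 81 − 0.45Q = 40.8 + 0.65Q → Q* = 36.5455, P* = 64.5545.
The subsidy lowers effective supply by 4.1: P = 36.7 + 0.65Q.
New quantity: 81 − 0.45Q = 36.7 + 0.65Q → Q' = 40.2727.
Overproduction ΔQ = 40.2727 − 36.5455 = 3.7272; wedge = subsidy = 4.1.
Welfare loss = ½ × 3.7272 × 4.1 = 7.64.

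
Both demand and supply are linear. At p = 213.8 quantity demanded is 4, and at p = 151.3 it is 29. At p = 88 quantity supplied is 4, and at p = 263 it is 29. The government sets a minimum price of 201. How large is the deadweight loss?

Demand slope = (151.3 − 213.8)/(29 − 4) = −2.5, so p = 223.8 − 2.5q.
Supply slope = (263 − 88)/(29 − 4) = 7, so p = 60 + 7q.
Competitive equilibrium: 223.8 − 2.5q = 60 + 7q → q* = 17.2421, p* = 180.6947.
At the floor p = 201, quantity demanded = (223.8 − 201)/2.5 = 9.12.
Sellers' marginal cost at q' = 9.12: 60 + 7·9.12 = 123.84.
Δq = 17.2421 − 9.12 = 8.1221; wedge = 201 − 123.84 = 77.16.
The triangle = ½ × 8.1221 × 77.16 = 313.35.

313.35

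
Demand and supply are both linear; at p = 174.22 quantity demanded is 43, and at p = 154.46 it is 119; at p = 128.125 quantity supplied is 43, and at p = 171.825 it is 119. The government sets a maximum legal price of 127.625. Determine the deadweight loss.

Demand slope = (154.46 − 174.22)/(119 − 43) = −0.26, so p = 185.4 − 0.26q.
Supply slope = (171.825 − 128.125)/(119 − 43) = 0.575, so p = 103.4 + 0.575q.
Competitive equilibrium: 185.4 − 0.26q = 103.4 + 0.575q → q* = 98.2036, p* = 159.8671.
At the ceiling p = 127.625, quantity supplied = (127.625 − 103.4)/0.575 = 42.1304.
Willingness to pay at q' = 42.1304: 185.4 − 0.26·42.1304 = 174.4461.
Δq = 98.2036 − 42.1304 = 56.0732; wedge = 174.4461 − 127.625 = 46.8211.
Deadweight loss = ½ × 56.0732 × 46.8211 = 1312.70.

1312.70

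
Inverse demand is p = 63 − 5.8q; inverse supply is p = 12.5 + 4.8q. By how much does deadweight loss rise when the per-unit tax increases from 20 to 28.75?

20.12

Competitive equilibrium: 63 − 5.8q = 12.5 + 4.8q → q* = 4.7642, p* = 35.3679.
For a per-unit tax t: Δq = t/10.6, so DWL = ½·t·(t/10.6) = t²/21.2.
At t = 20: DWL = 18.868. At t = 28.75: DWL = 38.989.
Increase = 38.989 − 18.868 = 20.12.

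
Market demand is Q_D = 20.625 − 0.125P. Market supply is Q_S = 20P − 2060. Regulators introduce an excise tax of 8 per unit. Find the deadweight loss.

In inverse form: demand P = 165 − 8Q, supply P = 103 + 0.05Q.
Competitive equilibrium: 165 − 8Q = 103 + 0.05Q → Q* = 7.7019, P* = 103.3851.
With the tax, the buyer price exceeds the seller price by 8: (165 − 8Q) − (103 + 0.05Q) = 8 → Q' = 6.7081.
ΔQ = 7.7019 − 6.7081 = 0.9938; the wedge equals the tax, 8.
Welfare loss = ½ × 0.9938 × 8 = 3.98.

3.98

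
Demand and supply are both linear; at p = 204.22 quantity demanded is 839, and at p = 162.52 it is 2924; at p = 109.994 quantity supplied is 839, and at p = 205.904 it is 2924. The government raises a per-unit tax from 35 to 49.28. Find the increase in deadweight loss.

9117.56

Demand slope = (162.52 − 204.22)/(2924 − 839) = −0.02, so p = 221 − 0.02q.
Supply slope = (205.904 − 109.994)/(2924 − 839) = 0.046, so p = 71.4 + 0.046q.
Competitive equilibrium: 221 − 0.02q = 71.4 + 0.046q → q* = 2266.6667, p* = 175.6667.
For a per-unit tax t: Δq = t/0.066, so DWL = ½·t·(t/0.066) = t²/0.132.
At t = 35: DWL = 9280.303. At t = 49.28: DWL = 18397.867.
Increase = 18397.867 − 9280.303 = 9117.56.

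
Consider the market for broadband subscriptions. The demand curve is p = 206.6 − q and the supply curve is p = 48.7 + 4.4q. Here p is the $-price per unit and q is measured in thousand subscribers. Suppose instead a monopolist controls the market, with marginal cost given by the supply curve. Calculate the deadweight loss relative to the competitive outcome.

Competitive equilibrium: 206.6 − q = 48.7 + 4.4q → q* = 29.2407, p* = 177.3593.
Marginal revenue: MR = 206.6 − 2q. Set MR = MC: 206.6 − 2q = 48.7 + 4.4q → q_m = 24.6719.
Price p_m = 206.6 − 1·24.6719 = 181.9281; MC(q_m) = 48.7 + 4.4·24.6719 = 157.2564.
Competitive q* = 29.2407, so Δq = 4.5688; wedge = 181.9281 − 157.2564 = 24.6717.
Deadweight loss = ½ × 4.5688 × 24.6717 = $56.36 thousand.

$56.36 thousand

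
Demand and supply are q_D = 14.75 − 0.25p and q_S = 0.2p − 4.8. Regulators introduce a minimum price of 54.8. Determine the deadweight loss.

36.27

In inverse form: demand p = 59 − 4q, supply p = 24 + 5q.
Competitive equilibrium: 59 − 4q = 24 + 5q → q* = 3.8889, p* = 43.4444.
At the floor p = 54.8, quantity demanded = (59 − 54.8)/4 = 1.05.
Sellers' marginal cost at q' = 1.05: 24 + 5·1.05 = 29.25.
Δq = 3.8889 − 1.05 = 2.8389; wedge = 54.8 − 29.25 = 25.55.
Welfare loss = ½ × 2.8389 × 25.55 = 36.27.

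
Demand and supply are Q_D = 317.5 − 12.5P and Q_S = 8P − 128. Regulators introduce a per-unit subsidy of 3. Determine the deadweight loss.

In inverse form: demand P = 25.4 − 0.08Q, supply P = 16 + 0.125Q.
Competitive equilibrium: 25.4 − 0.08Q = 16 + 0.125Q → Q* = 45.8537, P* = 21.7317.
The subsidy lowers effective supply by 3: P = 13 + 0.125Q.
New quantity: 25.4 − 0.08Q = 13 + 0.125Q → Q' = 60.4878.
Overproduction ΔQ = 60.4878 − 45.8537 = 14.6341; wedge = subsidy = 3.
The triangle = ½ × 14.6341 × 3 = 21.95.

21.95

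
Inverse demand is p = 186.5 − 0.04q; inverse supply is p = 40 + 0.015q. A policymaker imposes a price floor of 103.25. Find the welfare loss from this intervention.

Competitive equilibrium: 186.5 − 0.04q = 40 + 0.015q → q* = 2663.63636, p* = 79.95455.
At the floor p = 103.25, quantity demanded = (186.5 − 103.25)/0.04 = 2081.25.
Sellers' marginal cost at q' = 2081.25: 40 + 0.015·2081.25 = 71.21875.
Δq = 2663.63636 − 2081.25 = 582.38636; wedge = 103.25 − 71.21875 = 32.03125.
The triangle = ½ × 582.38636 × 32.03125 = 9327.28.

9327.28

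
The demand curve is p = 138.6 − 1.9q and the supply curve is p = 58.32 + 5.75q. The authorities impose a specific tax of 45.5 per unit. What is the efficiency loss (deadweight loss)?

Competitive equilibrium: 138.6 − 1.9q = 58.32 + 5.75q → q* = 10.4941, p* = 118.6612.
With the tax, the buyer price exceeds the seller price by 45.5: (138.6 − 1.9q) − (58.32 + 5.75q) = 45.5 → q' = 4.5464.
Δq = 10.4941 − 4.5464 = 5.9477; the wedge equals the tax, 45.5.
Deadweight loss = ½ × 5.9477 × 45.5 = 135.31.

135.31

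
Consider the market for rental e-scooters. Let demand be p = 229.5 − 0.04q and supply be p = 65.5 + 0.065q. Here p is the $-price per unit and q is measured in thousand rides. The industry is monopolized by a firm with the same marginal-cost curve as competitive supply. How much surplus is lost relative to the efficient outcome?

Competitive equilibrium: 229.5 − 0.04q = 65.5 + 0.065q → q* = 1561.90476, p* = 167.02381.
Marginal revenue: MR = 229.5 − 0.08q. Set MR = MC: 229.5 − 0.08q = 65.5 + 0.065q → q_m = 1131.03448.
Price p_m = 229.5 − 0.04·1131.03448 = 184.25862; MC(q_m) = 65.5 + 0.065·1131.03448 = 139.01724.
Competitive q* = 1561.90476, so Δq = 430.87028; wedge = 184.25862 − 139.01724 = 45.24138.
DWL = ½ × 430.87028 × 45.24138 = $9746.58 thousand.

$9746.58 thousand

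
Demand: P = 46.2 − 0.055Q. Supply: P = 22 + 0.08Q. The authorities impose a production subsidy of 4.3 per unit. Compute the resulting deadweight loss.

68.48

Competitive equilibrium: 46.2 − 0.055Q = 22 + 0.08Q → Q* = 179.2593, P* = 36.3407.
The subsidy lowers effective supply by 4.3: P = 17.7 + 0.08Q.
New quantity: 46.2 − 0.055Q = 17.7 + 0.08Q → Q' = 211.1111.
Overproduction ΔQ = 211.1111 − 179.2593 = 31.8518; wedge = subsidy = 4.3.
DWL = ½ × 31.8518 × 4.3 = 68.48.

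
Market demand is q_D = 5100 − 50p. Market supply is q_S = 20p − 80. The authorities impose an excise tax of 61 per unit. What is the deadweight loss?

26578.57

In inverse form: demand p = 102 − 0.02q, supply p = 4 + 0.05q.
Competitive equilibrium: 102 − 0.02q = 4 + 0.05q → q* = 1400, p* = 74.
With the tax, the buyer price exceeds the seller price by 61: (102 − 0.02q) − (4 + 0.05q) = 61 → q' = 528.5714.
Δq = 1400 − 528.5714 = 871.4286; the wedge equals the tax, 61.
The triangle = ½ × 871.4286 × 61 = 26578.57.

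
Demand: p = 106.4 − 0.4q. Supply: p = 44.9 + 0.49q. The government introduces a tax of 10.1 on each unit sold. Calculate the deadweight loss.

57.31

Competitive equilibrium: 106.4 − 0.4q = 44.9 + 0.49q → q* = 69.1011, p* = 78.7596.
With the tax, the buyer price exceeds the seller price by 10.1: (106.4 − 0.4q) − (44.9 + 0.49q) = 10.1 → q' = 57.7528.
Δq = 69.1011 − 57.7528 = 11.3483; the wedge equals the tax, 10.1.
The triangle = ½ × 11.3483 × 10.1 = 57.31.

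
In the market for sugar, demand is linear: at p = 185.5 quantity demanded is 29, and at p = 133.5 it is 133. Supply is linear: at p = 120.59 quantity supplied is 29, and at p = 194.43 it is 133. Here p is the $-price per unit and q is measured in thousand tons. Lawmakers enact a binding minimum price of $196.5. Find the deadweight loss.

$3461.88 thousand

Demand slope = (133.5 − 185.5)/(133 − 29) = −0.5, so p = 200 − 0.5q.
Supply slope = (194.43 − 120.59)/(133 − 29) = 0.71, so p = 100 + 0.71q.
Competitive equilibrium: 200 − 0.5q = 100 + 0.71q → q* = 82.6446, p* = 158.6777.
At the floor p = 196.5, quantity demanded = (200 − 196.5)/0.5 = 7.
Sellers' marginal cost at q' = 7: 100 + 0.71·7 = 104.97.
Δq = 82.6446 − 7 = 75.6446; wedge = 196.5 − 104.97 = 91.53.
DWL = ½ × 75.6446 × 91.53 = $3461.88 thousand.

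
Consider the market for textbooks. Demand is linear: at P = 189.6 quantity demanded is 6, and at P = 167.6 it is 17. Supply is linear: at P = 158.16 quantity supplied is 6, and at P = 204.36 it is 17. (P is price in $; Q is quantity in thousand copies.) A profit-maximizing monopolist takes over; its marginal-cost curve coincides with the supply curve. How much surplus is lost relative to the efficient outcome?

$22.60 thousand

Demand slope = (167.6 − 189.6)/(17 − 6) = −2, so P = 201.6 − 2Q.
Supply slope = (204.36 − 158.16)/(17 − 6) = 4.2, so P = 132.96 + 4.2Q.
Competitive equilibrium: 201.6 − 2Q = 132.96 + 4.2Q → Q* = 11.071, P* = 179.4581.
Marginal revenue: MR = 201.6 − 4Q. Set MR = MC: 201.6 − 4Q = 132.96 + 4.2Q → Q_m = 8.3707.
Price P_m = 201.6 − 2·8.3707 = 184.8586; MC(Q_m) = 132.96 + 4.2·8.3707 = 168.1169.
Competitive Q* = 11.071, so ΔQ = 2.7003; wedge = 184.8586 − 168.1169 = 16.7417.
Welfare loss = ½ × 2.7003 × 16.7417 = $22.60 thousand.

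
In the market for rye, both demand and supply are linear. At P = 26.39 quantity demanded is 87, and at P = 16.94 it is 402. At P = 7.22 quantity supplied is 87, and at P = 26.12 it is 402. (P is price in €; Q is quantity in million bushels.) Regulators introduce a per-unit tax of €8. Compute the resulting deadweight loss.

€355.56 million

Demand slope = (16.94 − 26.39)/(402 − 87) = −0.03, so P = 29 − 0.03Q.
Supply slope = (26.12 − 7.22)/(402 − 87) = 0.06, so P = 2 + 0.06Q.
Competitive equilibrium: 29 − 0.03Q = 2 + 0.06Q → Q* = 300, P* = 20.
With the tax, the buyer price exceeds the seller price by 8: (29 − 0.03Q) − (2 + 0.06Q) = 8 → Q' = 211.1111.
ΔQ = 300 − 211.1111 = 88.8889; the wedge equals the tax, 8.
DWL = ½ × 88.8889 × 8 = €355.56 million.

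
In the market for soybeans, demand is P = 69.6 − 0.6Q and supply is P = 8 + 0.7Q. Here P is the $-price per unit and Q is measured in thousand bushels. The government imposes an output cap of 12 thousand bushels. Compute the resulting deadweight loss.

$813.85 thousand

Competitive equilibrium: 69.6 − 0.6Q = 8 + 0.7Q → Q* = 47.3846, P* = 41.1692.
At Q = 12: demand price = 69.6 − 0.6·12 = 62.4; supply price = 8 + 0.7·12 = 16.4.
ΔQ = 47.3846 − 12 = 35.3846; wedge = 62.4 − 16.4 = 46.
Welfare loss = ½ × 35.3846 × 46 = $813.85 thousand.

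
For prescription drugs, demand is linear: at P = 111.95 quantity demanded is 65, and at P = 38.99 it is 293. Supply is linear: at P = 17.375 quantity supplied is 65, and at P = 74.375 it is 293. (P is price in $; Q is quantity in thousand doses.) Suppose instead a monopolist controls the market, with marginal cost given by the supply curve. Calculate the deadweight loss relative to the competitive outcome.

Demand slope = (38.99 − 111.95)/(293 − 65) = −0.32, so P = 132.75 − 0.32Q.
Supply slope = (74.375 − 17.375)/(293 − 65) = 0.25, so P = 1.125 + 0.25Q.
Competitive equilibrium: 132.75 − 0.32Q = 1.125 + 0.25Q → Q* = 230.9211, P* = 58.8553.
Marginal revenue: MR = 132.75 − 0.64Q. Set MR = MC: 132.75 − 0.64Q = 1.125 + 0.25Q → Q_m = 147.8933.
Price P_m = 132.75 − 0.32·147.8933 = 85.4241; MC(Q_m) = 1.125 + 0.25·147.8933 = 38.0983.
Competitive Q* = 230.9211, so ΔQ = 83.0278; wedge = 85.4241 − 38.0983 = 47.3258.
DWL = ½ × 83.0278 × 47.3258 = $1964.68 thousand.

$1964.68 thousand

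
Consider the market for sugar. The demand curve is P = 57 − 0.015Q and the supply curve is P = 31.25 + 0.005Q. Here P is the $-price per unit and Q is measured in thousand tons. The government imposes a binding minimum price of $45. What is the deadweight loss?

Competitive equilibrium: 57 − 0.015Q = 31.25 + 0.005Q → Q* = 1287.5, P* = 37.6875.
At the floor P = 45, quantity demanded = (57 − 45)/0.015 = 800.
Sellers' marginal cost at Q' = 800: 31.25 + 0.005·800 = 35.25.
ΔQ = 1287.5 − 800 = 487.5; wedge = 45 − 35.25 = 9.75.
The triangle = ½ × 487.5 × 9.75 = $2376.56 thousand.

$2376.56 thousand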